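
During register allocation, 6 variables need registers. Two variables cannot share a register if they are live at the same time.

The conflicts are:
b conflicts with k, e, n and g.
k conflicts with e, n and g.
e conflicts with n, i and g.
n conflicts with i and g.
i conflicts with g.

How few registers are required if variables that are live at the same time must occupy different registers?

5

b, k, e, n, g pairwise conflict, so at least 5 registers are needed.
5 registers suffice: b=4, k=5, e=2, n=1, i=4, g=3. No two conflicting variables share a register.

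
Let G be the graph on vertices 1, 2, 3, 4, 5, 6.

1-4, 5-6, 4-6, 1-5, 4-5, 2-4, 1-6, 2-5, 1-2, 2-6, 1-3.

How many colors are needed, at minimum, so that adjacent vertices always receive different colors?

1, 2, 4, 5, 6 are pairwise adjacent (a clique of size 5), so at least 5 colors are needed.
One proper 5-coloring: 1=red, 2=yellow, 3=blue, 4=blue, 5=green, 6=purple. Each edge has distinct colors on its endpoints.

5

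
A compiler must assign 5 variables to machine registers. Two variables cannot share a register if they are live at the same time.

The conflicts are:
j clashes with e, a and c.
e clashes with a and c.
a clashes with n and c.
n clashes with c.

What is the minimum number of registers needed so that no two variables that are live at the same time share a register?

4

j, e, a, c pairwise conflict, so at least 4 registers are needed.
4 registers suffice: register 1 → {c}; register 2 → {a}; register 3 → {e, n}; register 4 → {j}. No two conflicting variables share a register.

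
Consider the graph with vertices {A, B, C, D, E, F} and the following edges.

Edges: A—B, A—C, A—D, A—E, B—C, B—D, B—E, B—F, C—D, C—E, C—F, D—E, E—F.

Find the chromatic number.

A, B, C, D, E are mutually adjacent (a clique of size 5), so at least 5 colors are needed.
One proper 5-coloring: A=4, B=1, C=2, D=5, E=3, F=4. No two adjacent vertices share a color.

5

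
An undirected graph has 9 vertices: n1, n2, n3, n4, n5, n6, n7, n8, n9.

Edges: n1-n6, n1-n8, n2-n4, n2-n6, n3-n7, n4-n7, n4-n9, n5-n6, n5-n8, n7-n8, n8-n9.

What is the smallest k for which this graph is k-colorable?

n4 and n9 are adjacent, so at least 2 colors are needed.
2 colors suffice: color 1 → {n3, n4, n6, n8}; color 2 → {n1, n2, n5, n7, n9}. Each edge has distinct colors on its endpoints.

2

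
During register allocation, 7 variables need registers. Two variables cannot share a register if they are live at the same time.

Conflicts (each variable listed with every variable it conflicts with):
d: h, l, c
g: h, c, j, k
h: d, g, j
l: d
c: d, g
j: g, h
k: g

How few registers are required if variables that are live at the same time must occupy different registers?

g, h, j all conflict with each other, so at least 3 registers are needed.
3 registers suffice: register 1 → {d, g}; register 2 → {h, l, c, k}; register 3 → {j}. No two conflicting variables share a register.

3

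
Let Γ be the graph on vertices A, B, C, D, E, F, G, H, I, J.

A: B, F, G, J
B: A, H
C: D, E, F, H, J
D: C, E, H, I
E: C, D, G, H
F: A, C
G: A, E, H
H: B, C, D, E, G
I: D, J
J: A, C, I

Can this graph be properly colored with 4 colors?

Yes

The chromatic number is 4. C, D, E, H form a clique, so at least 4 colors are needed.
One proper 4-coloring: A=red, B=blue, C=blue, D=yellow, E=green, F=green, G=blue, H=red, I=red, J=green.
That is already a proper 4-coloring.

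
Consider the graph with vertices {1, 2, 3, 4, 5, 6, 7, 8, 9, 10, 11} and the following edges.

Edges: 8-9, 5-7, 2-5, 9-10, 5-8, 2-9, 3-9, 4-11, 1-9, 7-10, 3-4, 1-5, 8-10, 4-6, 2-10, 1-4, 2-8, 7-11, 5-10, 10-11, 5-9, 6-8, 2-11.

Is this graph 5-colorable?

The chromatic number is 5. 2, 5, 8, 9, 10 are pairwise adjacent (a clique of size 5), so at least 5 colors are needed.
5 colors suffice: color red → {4, 5}; color blue → {1, 3, 6, 10}; color green → {9, 11}; color yellow → {7, 8}; color purple → {2}.
That is already a proper 5-coloring.

Yes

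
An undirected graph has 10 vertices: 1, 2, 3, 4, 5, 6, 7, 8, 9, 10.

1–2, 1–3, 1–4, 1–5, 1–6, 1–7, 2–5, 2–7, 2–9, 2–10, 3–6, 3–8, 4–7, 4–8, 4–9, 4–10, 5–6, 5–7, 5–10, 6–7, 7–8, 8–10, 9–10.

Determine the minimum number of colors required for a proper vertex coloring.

1, 5, 6, 7 form a clique, so at least 4 colors are needed.
A valid assignment using 4 colors: 1=blue, 2=yellow, 3=red, 4=green, 5=green, 6=yellow, 7=red, 8=blue, 9=blue, 10=red. Each edge has distinct colors on its endpoints.

4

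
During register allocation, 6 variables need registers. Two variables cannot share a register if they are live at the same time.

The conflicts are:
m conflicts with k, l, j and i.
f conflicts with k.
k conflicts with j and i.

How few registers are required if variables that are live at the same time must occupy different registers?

m, k, i all conflict with each other, so at least 3 registers are needed.
3 registers suffice: register 1 → {k, l}; register 2 → {m, f}; register 3 → {j, i}. Every pair that conflicts lands in different registers.

3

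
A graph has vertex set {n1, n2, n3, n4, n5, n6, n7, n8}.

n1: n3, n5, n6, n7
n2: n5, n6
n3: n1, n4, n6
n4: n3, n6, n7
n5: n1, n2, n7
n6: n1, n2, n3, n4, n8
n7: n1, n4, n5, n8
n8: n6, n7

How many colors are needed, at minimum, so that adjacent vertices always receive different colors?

3

n1, n5, n7 form a triangle, so at least 3 colors are needed.
3 colors suffice: n1=blue, n2=blue, n3=green, n4=blue, n5=green, n6=red, n7=red, n8=blue. No two adjacent vertices share a color.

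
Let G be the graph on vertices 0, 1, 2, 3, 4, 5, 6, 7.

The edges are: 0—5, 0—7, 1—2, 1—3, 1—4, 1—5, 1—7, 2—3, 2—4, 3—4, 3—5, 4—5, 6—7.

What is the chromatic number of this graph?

1, 3, 4, 5 are pairwise adjacent (a clique of size 4), so at least 4 colors are needed.
One proper 4-coloring: 0=a, 1=a, 2=d, 3=b, 4=c, 5=d, 6=a, 7=b. No two adjacent vertices share a color.

4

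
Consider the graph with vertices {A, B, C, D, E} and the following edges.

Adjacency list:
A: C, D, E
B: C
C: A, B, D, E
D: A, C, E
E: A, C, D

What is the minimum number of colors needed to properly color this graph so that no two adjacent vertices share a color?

4

A, C, D, E are mutually adjacent (a clique of size 4), so at least 4 colors are needed.
4 colors suffice: color 1 → {C}; color 2 → {B, E}; color 3 → {A}; color 4 → {D}. No two adjacent vertices share a color.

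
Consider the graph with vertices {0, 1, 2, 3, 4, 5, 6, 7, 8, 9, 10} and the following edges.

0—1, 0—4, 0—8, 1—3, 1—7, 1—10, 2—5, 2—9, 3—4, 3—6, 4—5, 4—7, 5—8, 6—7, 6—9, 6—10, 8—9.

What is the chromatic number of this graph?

6 and 10 are adjacent, so at least 2 colors are needed.
2 colors suffice: color red → {1, 2, 4, 6, 8}; color blue → {0, 3, 5, 7, 9, 10}. Each edge has distinct colors on its endpoints.

2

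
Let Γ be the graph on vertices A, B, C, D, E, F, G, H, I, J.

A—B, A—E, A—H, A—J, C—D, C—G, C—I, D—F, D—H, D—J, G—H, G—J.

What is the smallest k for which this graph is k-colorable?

C and D are adjacent, so at least 2 colors are needed.
A valid assignment using 2 colors: A=red, B=blue, C=blue, D=red, E=blue, F=blue, G=red, H=blue, I=red, J=blue. Each edge has distinct colors on its endpoints.

2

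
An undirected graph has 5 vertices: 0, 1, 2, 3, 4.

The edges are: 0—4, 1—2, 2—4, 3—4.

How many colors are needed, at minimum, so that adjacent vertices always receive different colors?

1 and 2 are adjacent, so at least 2 colors are needed.
2 colors suffice: color red → {1, 4}; color blue → {0, 2, 3}. No two adjacent vertices share a color.

2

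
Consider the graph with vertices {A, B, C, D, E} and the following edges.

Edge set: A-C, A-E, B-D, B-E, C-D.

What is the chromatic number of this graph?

3

The cycle D-C-A-E-B-D has odd length 5, so it cannot be 2-colored; at least 3 colors are needed.
3 colors suffice: color 1 → {A, D}; color 2 → {C, E}; color 3 → {B}. Every edge joins two different colors.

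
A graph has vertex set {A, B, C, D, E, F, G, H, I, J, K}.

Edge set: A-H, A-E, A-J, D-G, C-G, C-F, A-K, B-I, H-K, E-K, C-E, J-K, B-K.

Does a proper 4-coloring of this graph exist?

The chromatic number is 3. A, J, K form a triangle, so at least 3 colors are needed.
3 colors suffice: color 1 → {C, D, I, K}; color 2 → {A, B, F, G}; color 3 → {E, H, J}.
Since 4 ≥ 3, a proper 4-coloring certainly exists.

Yes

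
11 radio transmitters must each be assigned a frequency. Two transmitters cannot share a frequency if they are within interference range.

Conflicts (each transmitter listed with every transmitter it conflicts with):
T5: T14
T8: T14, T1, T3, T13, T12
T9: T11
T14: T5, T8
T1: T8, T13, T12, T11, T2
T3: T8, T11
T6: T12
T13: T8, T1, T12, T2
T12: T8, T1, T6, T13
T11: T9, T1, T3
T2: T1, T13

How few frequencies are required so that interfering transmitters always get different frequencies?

T8, T1, T13, T12 all conflict with each other, so at least 4 frequencies are needed.
4 frequencies suffice: frequency 1 → {T5, T8, T6, T11, T2}; frequency 2 → {T9, T14, T1, T3}; frequency 3 → {T12}; frequency 4 → {T13}. No two conflicting transmitters share a frequency.

4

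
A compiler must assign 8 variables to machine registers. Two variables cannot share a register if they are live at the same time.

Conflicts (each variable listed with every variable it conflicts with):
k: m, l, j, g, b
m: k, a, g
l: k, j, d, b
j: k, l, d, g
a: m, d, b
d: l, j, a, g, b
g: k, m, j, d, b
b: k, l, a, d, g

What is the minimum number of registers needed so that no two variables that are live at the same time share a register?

3

k, l, b pairwise conflict, so at least 3 registers are needed.
A valid assignment using 3 registers: k=1, m=2, l=3, j=2, a=3, d=1, g=3, b=2. Every pair that conflicts lands in different registers.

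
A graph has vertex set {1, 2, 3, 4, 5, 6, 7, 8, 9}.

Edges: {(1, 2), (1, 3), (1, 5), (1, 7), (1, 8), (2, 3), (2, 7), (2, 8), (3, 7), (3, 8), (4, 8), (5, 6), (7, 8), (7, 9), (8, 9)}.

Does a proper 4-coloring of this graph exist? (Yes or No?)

No

1, 2, 3, 7, 8 form a clique, so at least 5 colors are needed.
So 4 colors are not enough.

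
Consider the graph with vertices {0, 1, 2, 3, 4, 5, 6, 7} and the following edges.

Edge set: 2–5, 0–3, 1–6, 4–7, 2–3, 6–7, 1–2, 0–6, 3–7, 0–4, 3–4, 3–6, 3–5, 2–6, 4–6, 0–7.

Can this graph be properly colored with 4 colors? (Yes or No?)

No

0, 3, 4, 6, 7 form a clique, so at least 5 colors are needed.
So 4 colors are not enough.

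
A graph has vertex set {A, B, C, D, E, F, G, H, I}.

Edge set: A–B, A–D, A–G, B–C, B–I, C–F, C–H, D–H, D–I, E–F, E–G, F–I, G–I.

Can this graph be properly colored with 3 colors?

The chromatic number is 3. The cycle H-C-B-A-D-H has odd length 5, so it cannot be 2-colored; at least 3 colors are needed.
3 colors suffice: color 1 → {A, C, E, I}; color 2 → {B, D, F, G}; color 3 → {H}.
That is already a proper 3-coloring.

Yes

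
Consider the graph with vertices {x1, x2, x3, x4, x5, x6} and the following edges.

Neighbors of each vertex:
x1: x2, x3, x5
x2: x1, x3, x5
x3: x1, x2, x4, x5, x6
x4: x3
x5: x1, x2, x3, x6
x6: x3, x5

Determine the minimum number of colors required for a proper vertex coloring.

x1, x2, x3, x5 are mutually adjacent (a clique of size 4), so at least 4 colors are needed.
4 colors suffice: x1=4, x2=3, x3=1, x4=2, x5=2, x6=3. Every edge joins two different colors.

4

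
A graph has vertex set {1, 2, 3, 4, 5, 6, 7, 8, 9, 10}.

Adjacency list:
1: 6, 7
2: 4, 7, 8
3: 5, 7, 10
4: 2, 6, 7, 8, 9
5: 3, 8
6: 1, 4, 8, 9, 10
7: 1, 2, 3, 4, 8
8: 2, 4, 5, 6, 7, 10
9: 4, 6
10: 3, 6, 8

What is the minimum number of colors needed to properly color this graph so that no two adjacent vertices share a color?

4

2, 4, 7, 8 form a clique, so at least 4 colors are needed.
4 colors suffice: color a → {1, 3, 8, 9}; color b → {5, 6, 7}; color c → {4, 10}; color d → {2}. Every edge joins two different colors.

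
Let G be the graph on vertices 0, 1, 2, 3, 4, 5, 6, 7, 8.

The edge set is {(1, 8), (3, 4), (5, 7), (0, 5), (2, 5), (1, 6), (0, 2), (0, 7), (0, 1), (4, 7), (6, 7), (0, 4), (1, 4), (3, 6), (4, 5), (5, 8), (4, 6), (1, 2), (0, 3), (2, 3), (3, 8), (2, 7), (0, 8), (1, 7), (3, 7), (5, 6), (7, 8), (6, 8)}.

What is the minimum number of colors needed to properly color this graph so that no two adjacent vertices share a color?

4, 5, 6, 7 are mutually adjacent (a clique of size 4), so at least 4 colors are needed.
One proper 4-coloring: 0=blue, 1=green, 2=yellow, 3=green, 4=yellow, 5=green, 6=blue, 7=red, 8=yellow. Every edge joins two different colors.

4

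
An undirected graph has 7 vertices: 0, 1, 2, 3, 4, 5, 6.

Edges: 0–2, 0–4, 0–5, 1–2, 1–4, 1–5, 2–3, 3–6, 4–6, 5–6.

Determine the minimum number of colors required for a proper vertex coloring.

The cycle 3-6-5-1-2-3 has odd length 5, so it cannot be 2-colored; at least 3 colors are needed.
3 colors suffice: color a → {2, 4, 5}; color b → {0, 1, 6}; color c → {3}. Each edge has distinct colors on its endpoints.

3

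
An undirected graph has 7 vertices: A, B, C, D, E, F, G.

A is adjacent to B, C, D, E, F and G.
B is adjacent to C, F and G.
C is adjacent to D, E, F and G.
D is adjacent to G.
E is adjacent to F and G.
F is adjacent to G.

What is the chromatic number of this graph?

5

A, C, E, F, G are mutually adjacent (a clique of size 5), so at least 5 colors are needed.
5 colors suffice: color red → {G}; color blue → {A}; color green → {C}; color yellow → {D, F}; color purple → {B, E}. Each edge has distinct colors on its endpoints.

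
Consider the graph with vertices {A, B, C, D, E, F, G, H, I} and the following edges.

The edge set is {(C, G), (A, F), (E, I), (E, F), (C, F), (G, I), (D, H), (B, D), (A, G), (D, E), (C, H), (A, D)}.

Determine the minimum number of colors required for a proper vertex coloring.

3

The cycle G-I-E-F-C-G has odd length 5, so it cannot be 2-colored; at least 3 colors are needed.
3 colors suffice: A=blue, B=blue, C=blue, D=red, E=blue, F=red, G=red, H=green, I=green. Each edge has distinct colors on its endpoints.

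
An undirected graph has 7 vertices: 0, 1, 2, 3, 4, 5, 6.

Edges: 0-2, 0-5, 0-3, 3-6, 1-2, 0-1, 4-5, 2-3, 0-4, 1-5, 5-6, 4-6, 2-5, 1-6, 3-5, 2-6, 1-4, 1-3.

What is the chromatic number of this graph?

1, 2, 3, 5, 6 are mutually adjacent (a clique of size 5), so at least 5 colors are needed.
5 colors suffice: color red → {5}; color blue → {1}; color green → {0, 6}; color yellow → {2, 4}; color purple → {3}. Each edge has distinct colors on its endpoints.

5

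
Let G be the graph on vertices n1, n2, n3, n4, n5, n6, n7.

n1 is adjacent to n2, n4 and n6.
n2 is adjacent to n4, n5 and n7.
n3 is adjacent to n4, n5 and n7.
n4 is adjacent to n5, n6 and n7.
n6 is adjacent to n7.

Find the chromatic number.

n1, n4, n6 are mutually adjacent, so at least 3 colors are needed.
3 colors suffice: color 1 → {n4}; color 2 → {n2, n3, n6}; color 3 → {n1, n5, n7}. Each edge has distinct colors on its endpoints.

3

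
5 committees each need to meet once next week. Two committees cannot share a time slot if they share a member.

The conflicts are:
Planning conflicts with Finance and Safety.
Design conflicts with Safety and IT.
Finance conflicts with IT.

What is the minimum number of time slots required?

3

The cycle Design-IT-Finance-Planning-Safety-Design has odd length 5, so it cannot be 2-colored; at least 3 time slots are needed.
Using 3 time slots: Planning=2, Design=3, Finance=1, Safety=1, IT=2. Each listed conflict is separated.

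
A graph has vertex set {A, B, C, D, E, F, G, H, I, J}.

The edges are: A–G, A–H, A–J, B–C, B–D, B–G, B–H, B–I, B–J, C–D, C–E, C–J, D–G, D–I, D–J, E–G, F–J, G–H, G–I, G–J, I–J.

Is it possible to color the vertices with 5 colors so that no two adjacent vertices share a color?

Yes

The chromatic number is 5. B, D, G, I, J are pairwise adjacent (a clique of size 5), so at least 5 colors are needed.
5 colors suffice: A=3, B=3, C=2, D=4, E=1, F=2, G=2, H=1, I=5, J=1.
That is already a proper 5-coloring.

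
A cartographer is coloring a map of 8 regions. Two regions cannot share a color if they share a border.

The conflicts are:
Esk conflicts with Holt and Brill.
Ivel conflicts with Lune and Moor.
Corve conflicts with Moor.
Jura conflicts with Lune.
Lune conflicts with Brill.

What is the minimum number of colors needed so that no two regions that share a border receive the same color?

Corve and Moor conflict, so at least 2 colors are needed.
2 colors suffice: Esk=1, Ivel=2, Holt=2, Corve=2, Jura=2, Lune=1, Moor=1, Brill=2. Each listed conflict is separated.

2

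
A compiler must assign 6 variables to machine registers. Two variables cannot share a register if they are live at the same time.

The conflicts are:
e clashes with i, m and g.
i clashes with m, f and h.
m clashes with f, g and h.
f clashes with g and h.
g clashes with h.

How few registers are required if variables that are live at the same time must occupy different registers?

m, f, g, h all conflict with each other, so at least 4 registers are needed.
4 registers suffice: register 1 → {m}; register 2 → {i, g}; register 3 → {e, h}; register 4 → {f}. No two conflicting variables share a register.

4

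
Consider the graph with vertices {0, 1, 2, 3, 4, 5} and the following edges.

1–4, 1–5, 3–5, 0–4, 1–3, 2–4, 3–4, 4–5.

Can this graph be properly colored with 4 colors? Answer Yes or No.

The chromatic number is 4. 1, 3, 4, 5 are pairwise adjacent (a clique of size 4), so at least 4 colors are needed.
4 colors suffice: color red → {4}; color blue → {0, 2, 3}; color green → {5}; color yellow → {1}.
That is already a proper 4-coloring.

Yes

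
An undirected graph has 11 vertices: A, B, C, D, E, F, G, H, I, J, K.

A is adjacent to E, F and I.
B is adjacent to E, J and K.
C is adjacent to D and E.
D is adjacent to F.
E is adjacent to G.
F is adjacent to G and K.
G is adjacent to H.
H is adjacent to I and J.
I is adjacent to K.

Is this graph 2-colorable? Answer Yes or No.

No

The cycle J-H-G-E-B-J has odd length 5, so it cannot be 2-colored; at least 3 colors are needed.
So 2 colors are not enough.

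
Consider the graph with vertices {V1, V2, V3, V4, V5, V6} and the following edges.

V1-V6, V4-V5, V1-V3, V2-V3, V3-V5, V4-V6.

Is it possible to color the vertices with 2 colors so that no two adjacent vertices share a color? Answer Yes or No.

No

The cycle V4-V6-V1-V3-V5-V4 has odd length 5, so it cannot be 2-colored; at least 3 colors are needed.
So 2 colors are not enough.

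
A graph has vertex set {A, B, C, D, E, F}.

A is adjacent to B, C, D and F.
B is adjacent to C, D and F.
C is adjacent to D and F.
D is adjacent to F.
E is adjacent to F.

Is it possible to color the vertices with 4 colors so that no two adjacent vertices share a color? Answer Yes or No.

No

A, B, C, D, F are pairwise adjacent (a clique of size 5), so at least 5 colors are needed.
So 4 colors are not enough.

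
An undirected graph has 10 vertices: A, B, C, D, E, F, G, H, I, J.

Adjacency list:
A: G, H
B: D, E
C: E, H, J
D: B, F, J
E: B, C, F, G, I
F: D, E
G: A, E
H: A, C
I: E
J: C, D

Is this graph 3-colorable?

Yes

The chromatic number is 3. The cycle E-G-A-H-C-E has odd length 5, so it cannot be 2-colored; at least 3 colors are needed.
A valid assignment using 3 colors: A=1, B=2, C=2, D=1, E=1, F=2, G=2, H=3, I=2, J=3.
That is already a proper 3-coloring.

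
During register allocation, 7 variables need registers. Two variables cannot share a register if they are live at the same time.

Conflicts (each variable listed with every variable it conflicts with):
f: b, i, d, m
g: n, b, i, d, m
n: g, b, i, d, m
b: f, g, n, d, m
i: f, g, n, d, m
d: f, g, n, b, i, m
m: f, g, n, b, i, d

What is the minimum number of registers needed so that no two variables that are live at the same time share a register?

g, n, i, d, m pairwise conflict, so at least 5 registers are needed.
Using 5 registers: f=3, g=3, n=5, b=4, i=4, d=2, m=1. Every pair that conflicts lands in different registers.

5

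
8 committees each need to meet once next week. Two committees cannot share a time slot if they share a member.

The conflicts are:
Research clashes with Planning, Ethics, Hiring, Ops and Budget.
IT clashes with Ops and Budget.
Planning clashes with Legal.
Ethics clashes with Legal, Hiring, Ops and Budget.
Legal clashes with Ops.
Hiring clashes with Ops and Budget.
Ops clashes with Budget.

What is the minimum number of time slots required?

Research, Ethics, Hiring, Ops, Budget are mutually in conflict, so at least 5 time slots are needed.
5 time slots suffice: time slot 1 → {Planning, Ops}; time slot 2 → {Research, IT, Legal}; time slot 3 → {Budget}; time slot 4 → {Ethics}; time slot 5 → {Hiring}. No two conflicting committees share a time slot.

5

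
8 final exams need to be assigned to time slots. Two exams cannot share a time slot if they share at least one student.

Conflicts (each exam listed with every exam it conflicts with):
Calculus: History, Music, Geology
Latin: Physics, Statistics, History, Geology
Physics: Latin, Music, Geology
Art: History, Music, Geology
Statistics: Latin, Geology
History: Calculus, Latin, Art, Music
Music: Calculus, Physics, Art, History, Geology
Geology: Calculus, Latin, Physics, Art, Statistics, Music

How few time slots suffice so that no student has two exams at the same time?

Art, History, Music are mutually in conflict, so at least 3 time slots are needed.
3 time slots suffice: time slot 1 → {History, Geology}; time slot 2 → {Latin, Music}; time slot 3 → {Calculus, Physics, Art, Statistics}. Each listed conflict is separated.

3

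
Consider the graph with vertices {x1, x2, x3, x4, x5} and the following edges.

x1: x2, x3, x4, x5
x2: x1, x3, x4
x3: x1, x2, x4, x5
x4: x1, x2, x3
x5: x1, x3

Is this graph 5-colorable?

Yes

The chromatic number is 4. x1, x2, x3, x4 are pairwise adjacent (a clique of size 4), so at least 4 colors are needed.
One proper 4-coloring: x1=2, x2=4, x3=1, x4=3, x5=3.
Since 5 ≥ 4, a proper 5-coloring certainly exists.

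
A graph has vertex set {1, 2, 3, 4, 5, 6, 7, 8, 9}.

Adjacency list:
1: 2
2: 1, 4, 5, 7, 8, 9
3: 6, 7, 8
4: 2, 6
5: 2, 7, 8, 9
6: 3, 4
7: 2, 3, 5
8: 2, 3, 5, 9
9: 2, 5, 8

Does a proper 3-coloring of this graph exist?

2, 5, 8, 9 are mutually adjacent (a clique of size 4), so at least 4 colors are needed.
So 3 colors are not enough.

No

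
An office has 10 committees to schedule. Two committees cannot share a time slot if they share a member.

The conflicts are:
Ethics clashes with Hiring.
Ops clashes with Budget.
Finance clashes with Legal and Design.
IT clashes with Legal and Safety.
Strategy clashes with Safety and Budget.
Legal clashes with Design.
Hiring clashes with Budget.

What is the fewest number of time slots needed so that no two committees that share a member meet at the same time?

Finance, Legal, Design are mutually in conflict, so at least 3 time slots are needed.
3 time slots suffice: Ethics=1, Ops=2, Finance=2, IT=2, Strategy=2, Legal=1, Hiring=2, Safety=1, Budget=1, Design=3. No two conflicting committees share a time slot.

3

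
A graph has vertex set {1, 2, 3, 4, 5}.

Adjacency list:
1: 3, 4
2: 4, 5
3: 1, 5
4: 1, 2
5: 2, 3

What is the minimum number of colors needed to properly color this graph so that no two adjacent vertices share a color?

3

The cycle 1-3-5-2-4-1 has odd length 5, so it cannot be 2-colored; at least 3 colors are needed.
3 colors suffice: 1=c, 2=b, 3=b, 4=a, 5=a. Every edge joins two different colors.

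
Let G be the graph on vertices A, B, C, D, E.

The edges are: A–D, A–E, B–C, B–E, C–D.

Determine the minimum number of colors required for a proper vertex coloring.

The cycle A-D-C-B-E-A has odd length 5, so it cannot be 2-colored; at least 3 colors are needed.
A valid assignment using 3 colors: A=green, B=blue, C=red, D=blue, E=red. Each edge has distinct colors on its endpoints.

3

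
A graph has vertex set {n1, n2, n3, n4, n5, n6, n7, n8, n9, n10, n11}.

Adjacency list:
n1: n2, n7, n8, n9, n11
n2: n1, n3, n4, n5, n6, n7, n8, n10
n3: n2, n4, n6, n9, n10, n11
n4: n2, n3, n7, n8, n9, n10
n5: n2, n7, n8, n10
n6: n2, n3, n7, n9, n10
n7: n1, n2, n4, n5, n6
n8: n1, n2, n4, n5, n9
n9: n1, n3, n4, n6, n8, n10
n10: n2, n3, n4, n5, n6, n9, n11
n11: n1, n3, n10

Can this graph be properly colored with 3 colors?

n2, n3, n4, n10 are pairwise adjacent (a clique of size 4), so at least 4 colors are needed.
So 3 colors are not enough.

No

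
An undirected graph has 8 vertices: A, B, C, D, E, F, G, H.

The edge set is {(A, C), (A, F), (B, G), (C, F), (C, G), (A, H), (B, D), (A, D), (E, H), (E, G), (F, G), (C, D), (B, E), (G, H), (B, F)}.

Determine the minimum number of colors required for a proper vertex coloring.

E, G, H form a triangle, so at least 3 colors are needed.
A valid assignment using 3 colors: A=1, B=2, C=2, D=3, E=3, F=3, G=1, H=2. Each edge has distinct colors on its endpoints.

3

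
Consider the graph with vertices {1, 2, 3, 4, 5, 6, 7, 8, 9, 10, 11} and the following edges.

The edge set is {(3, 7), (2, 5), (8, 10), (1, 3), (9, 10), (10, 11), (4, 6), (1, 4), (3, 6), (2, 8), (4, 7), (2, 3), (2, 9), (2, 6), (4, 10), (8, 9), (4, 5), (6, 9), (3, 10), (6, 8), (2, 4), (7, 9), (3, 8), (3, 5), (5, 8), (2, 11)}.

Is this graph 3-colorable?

No

2, 3, 6, 8 form a clique, so at least 4 colors are needed.
So 3 colors are not enough.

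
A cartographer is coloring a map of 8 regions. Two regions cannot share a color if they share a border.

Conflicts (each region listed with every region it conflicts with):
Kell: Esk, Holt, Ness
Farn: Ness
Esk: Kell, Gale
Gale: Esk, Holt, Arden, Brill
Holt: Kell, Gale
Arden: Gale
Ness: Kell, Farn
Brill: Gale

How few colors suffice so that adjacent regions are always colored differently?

2

Esk and Gale conflict, so at least 2 colors are needed.
One proper 2-coloring: Kell=1, Farn=1, Esk=2, Gale=1, Holt=2, Arden=2, Ness=2, Brill=2. Every pair that conflicts lands in different colors.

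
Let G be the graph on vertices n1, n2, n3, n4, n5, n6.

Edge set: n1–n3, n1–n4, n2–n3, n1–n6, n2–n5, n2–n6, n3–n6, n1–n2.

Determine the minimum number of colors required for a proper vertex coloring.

n1, n2, n3, n6 are pairwise adjacent (a clique of size 4), so at least 4 colors are needed.
A valid assignment using 4 colors: n1=1, n2=2, n3=3, n4=2, n5=1, n6=4. Every edge joins two different colors.

4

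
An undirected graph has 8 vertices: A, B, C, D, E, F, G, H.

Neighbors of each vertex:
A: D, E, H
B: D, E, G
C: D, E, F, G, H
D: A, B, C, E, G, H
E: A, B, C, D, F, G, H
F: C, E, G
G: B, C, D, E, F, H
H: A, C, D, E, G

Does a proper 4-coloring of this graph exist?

C, D, E, G, H are pairwise adjacent (a clique of size 5), so at least 5 colors are needed.
So 4 colors are not enough.

No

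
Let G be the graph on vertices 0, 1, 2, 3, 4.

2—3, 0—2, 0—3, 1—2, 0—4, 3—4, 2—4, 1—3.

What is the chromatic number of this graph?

0, 2, 3, 4 are pairwise adjacent (a clique of size 4), so at least 4 colors are needed.
4 colors suffice: color red → {3}; color blue → {2}; color green → {1, 4}; color yellow → {0}. Every edge joins two different colors.

4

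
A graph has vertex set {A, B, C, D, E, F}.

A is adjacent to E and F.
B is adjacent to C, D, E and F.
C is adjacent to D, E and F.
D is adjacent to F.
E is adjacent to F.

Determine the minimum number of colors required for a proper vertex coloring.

B, C, E, F form a clique, so at least 4 colors are needed.
One proper 4-coloring: A=3, B=4, C=3, D=2, E=2, F=1. No two adjacent vertices share a color.

4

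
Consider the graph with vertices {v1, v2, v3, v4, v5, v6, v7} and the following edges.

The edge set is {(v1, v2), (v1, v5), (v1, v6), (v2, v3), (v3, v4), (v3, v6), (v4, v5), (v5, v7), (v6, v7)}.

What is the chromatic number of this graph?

3

The cycle v2-v1-v5-v4-v3-v2 has odd length 5, so it cannot be 2-colored; at least 3 colors are needed.
3 colors suffice: v1=2, v2=1, v3=2, v4=3, v5=1, v6=1, v7=2. Each edge has distinct colors on its endpoints.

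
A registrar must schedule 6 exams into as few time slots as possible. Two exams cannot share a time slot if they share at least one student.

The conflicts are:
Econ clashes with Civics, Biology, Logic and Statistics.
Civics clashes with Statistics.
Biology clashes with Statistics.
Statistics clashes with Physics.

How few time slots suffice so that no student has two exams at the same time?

3

Econ, Biology, Statistics all conflict with each other, so at least 3 time slots are needed.
Using 3 time slots: Econ=2, Civics=3, Biology=3, Logic=1, Statistics=1, Physics=2. No two conflicting exams share a time slot.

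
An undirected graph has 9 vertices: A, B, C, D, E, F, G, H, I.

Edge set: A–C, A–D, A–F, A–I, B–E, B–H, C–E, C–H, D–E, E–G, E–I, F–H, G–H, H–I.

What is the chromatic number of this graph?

F and H are adjacent, so at least 2 colors are needed.
2 colors suffice: color red → {A, E, H}; color blue → {B, C, D, F, G, I}. Each edge has distinct colors on its endpoints.

2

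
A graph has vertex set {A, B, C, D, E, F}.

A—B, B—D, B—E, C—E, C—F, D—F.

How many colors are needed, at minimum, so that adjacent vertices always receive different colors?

The cycle B-D-F-C-E-B has odd length 5, so it cannot be 2-colored; at least 3 colors are needed.
3 colors suffice: color red → {B, F}; color blue → {A, D, E}; color green → {C}. Each edge has distinct colors on its endpoints.

3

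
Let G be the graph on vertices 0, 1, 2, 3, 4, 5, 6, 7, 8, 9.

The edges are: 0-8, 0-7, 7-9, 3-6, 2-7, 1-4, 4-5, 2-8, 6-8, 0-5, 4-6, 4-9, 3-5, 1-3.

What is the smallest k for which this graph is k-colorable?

The cycle 0-5-3-6-8-0 has odd length 5, so it cannot be 2-colored; at least 3 colors are needed.
3 colors suffice: color red → {3, 4, 7, 8}; color blue → {1, 2, 5, 6, 9}; color green → {0}. Every edge joins two different colors.

3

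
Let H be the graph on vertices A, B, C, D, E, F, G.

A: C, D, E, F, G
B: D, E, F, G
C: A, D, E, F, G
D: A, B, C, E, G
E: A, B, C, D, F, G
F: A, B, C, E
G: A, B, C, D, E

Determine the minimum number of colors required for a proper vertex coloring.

A, C, D, E, G are mutually adjacent (a clique of size 5), so at least 5 colors are needed.
5 colors suffice: A=3, B=3, C=5, D=2, E=1, F=2, G=4. Each edge has distinct colors on its endpoints.

5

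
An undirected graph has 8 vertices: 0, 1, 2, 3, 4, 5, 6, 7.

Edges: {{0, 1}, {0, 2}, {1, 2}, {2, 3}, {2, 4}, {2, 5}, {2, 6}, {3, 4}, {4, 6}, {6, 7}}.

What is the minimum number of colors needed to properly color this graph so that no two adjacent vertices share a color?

2, 3, 4 are mutually adjacent, so at least 3 colors are needed.
A valid assignment using 3 colors: 0=blue, 1=green, 2=red, 3=green, 4=blue, 5=blue, 6=green, 7=red. No two adjacent vertices share a color.

3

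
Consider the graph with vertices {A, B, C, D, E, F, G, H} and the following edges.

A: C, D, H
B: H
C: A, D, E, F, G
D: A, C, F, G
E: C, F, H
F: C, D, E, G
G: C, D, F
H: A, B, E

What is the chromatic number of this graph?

4

C, D, F, G are mutually adjacent (a clique of size 4), so at least 4 colors are needed.
4 colors suffice: color red → {C, H}; color blue → {A, B, F}; color green → {D, E}; color yellow → {G}. No two adjacent vertices share a color.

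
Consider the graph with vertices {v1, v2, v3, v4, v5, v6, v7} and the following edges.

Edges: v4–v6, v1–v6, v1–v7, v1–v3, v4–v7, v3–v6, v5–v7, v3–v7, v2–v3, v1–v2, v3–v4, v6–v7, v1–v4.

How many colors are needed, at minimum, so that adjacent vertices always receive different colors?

v1, v3, v4, v6, v7 are mutually adjacent (a clique of size 5), so at least 5 colors are needed.
A valid assignment using 5 colors: v1=3, v2=1, v3=2, v4=4, v5=2, v6=5, v7=1. Each edge has distinct colors on its endpoints.

5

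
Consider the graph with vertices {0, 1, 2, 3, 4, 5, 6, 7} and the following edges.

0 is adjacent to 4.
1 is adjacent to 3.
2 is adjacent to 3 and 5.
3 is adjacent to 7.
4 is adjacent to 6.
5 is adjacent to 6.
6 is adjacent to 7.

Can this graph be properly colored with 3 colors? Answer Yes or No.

Yes

The chromatic number is 3. The cycle 5-6-7-3-2-5 has odd length 5, so it cannot be 2-colored; at least 3 colors are needed.
3 colors suffice: 0=red, 1=blue, 2=blue, 3=red, 4=blue, 5=green, 6=red, 7=blue.
That is already a proper 3-coloring.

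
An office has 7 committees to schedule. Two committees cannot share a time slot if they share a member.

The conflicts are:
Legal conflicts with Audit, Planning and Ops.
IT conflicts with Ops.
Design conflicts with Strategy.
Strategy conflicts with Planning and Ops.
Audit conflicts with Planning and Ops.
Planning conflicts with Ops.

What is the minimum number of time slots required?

4

Legal, Audit, Planning, Ops are mutually in conflict, so at least 4 time slots are needed.
Using 4 time slots: Legal=4, IT=2, Design=1, Strategy=3, Audit=3, Planning=2, Ops=1. Each listed conflict is separated.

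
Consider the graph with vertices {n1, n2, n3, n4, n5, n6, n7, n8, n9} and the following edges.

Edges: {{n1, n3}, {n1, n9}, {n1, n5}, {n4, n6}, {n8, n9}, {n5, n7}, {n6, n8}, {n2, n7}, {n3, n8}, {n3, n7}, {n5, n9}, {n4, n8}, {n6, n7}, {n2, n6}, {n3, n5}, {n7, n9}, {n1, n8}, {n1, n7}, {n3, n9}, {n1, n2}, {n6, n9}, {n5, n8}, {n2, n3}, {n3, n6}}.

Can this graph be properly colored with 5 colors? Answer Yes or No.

Yes

The chromatic number is 5. n1, n3, n5, n8, n9 form a clique, so at least 5 colors are needed.
5 colors suffice: color 1 → {n3, n4}; color 2 → {n1, n6}; color 3 → {n7, n8}; color 4 → {n2, n9}; color 5 → {n5}.
That is already a proper 5-coloring.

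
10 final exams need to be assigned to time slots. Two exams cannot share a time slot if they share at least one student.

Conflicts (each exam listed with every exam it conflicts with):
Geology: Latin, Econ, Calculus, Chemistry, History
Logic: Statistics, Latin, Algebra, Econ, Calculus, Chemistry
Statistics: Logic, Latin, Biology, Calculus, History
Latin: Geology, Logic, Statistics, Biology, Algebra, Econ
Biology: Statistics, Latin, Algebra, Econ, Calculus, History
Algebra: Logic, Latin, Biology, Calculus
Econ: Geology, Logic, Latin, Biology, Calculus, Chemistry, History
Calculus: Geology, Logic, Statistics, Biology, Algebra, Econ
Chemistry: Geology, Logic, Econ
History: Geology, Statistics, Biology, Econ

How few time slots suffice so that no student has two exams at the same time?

Logic, Econ, Calculus all conflict with each other, so at least 3 time slots are needed.
3 time slots suffice: Geology=2, Logic=2, Statistics=1, Latin=3, Biology=2, Algebra=1, Econ=1, Calculus=3, Chemistry=3, History=3. Every pair that conflicts lands in different time slots.

3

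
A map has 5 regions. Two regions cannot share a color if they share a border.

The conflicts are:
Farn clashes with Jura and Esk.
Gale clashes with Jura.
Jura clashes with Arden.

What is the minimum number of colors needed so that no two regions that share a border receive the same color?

Jura and Arden conflict, so at least 2 colors are needed.
One proper 2-coloring: Farn=2, Gale=2, Jura=1, Arden=2, Esk=1. Each listed conflict is separated.

2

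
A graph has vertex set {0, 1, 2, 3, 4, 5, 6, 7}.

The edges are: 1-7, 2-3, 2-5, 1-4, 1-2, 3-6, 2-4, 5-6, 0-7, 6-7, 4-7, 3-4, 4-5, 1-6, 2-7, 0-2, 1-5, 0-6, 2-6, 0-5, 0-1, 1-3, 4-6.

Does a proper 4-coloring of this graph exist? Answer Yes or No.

0, 1, 2, 6, 7 form a clique, so at least 5 colors are needed.
So 4 colors are not enough.

No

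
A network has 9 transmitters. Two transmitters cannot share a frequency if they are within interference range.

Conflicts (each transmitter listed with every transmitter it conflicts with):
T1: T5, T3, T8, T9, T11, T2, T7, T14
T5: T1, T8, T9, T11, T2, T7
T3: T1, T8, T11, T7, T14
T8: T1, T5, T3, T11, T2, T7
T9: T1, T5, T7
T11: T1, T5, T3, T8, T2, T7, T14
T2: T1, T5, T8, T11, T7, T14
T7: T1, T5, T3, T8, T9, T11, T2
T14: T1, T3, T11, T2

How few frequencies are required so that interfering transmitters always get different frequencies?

6

T1, T5, T8, T11, T2, T7 pairwise conflict, so at least 6 frequencies are needed.
Using 6 frequencies: T1=1, T5=4, T3=4, T8=5, T9=2, T11=2, T2=6, T7=3, T14=3. No two conflicting transmitters share a frequency.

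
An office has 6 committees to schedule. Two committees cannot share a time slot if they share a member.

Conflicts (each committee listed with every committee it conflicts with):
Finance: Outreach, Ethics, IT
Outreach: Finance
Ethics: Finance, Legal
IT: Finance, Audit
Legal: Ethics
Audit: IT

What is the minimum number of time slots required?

Finance and IT conflict, so at least 2 time slots are needed.
2 time slots suffice: time slot 1 → {Finance, Legal, Audit}; time slot 2 → {Outreach, Ethics, IT}. Each listed conflict is separated.

2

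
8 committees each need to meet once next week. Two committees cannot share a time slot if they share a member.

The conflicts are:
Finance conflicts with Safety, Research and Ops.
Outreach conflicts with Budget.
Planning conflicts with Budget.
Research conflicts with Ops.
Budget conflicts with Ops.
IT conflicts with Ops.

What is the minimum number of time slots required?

3

Finance, Research, Ops all conflict with each other, so at least 3 time slots are needed.
3 time slots suffice: time slot 1 → {Safety, Outreach, Planning, Ops}; time slot 2 → {Finance, Budget, IT}; time slot 3 → {Research}. Every pair that conflicts lands in different time slots.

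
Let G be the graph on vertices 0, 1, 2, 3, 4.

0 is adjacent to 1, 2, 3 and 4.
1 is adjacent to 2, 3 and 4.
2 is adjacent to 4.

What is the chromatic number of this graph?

4

0, 1, 2, 4 are mutually adjacent (a clique of size 4), so at least 4 colors are needed.
A valid assignment using 4 colors: 0=a, 1=b, 2=c, 3=c, 4=d. Each edge has distinct colors on its endpoints.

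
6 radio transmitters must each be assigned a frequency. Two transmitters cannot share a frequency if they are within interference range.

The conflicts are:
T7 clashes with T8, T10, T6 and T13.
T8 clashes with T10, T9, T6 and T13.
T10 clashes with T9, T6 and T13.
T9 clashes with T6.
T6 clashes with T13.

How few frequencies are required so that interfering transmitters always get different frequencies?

5

T7, T8, T10, T6, T13 pairwise conflict, so at least 5 frequencies are needed.
5 frequencies suffice: T7=4, T8=2, T10=1, T9=4, T6=3, T13=5. Every pair that conflicts lands in different frequencies.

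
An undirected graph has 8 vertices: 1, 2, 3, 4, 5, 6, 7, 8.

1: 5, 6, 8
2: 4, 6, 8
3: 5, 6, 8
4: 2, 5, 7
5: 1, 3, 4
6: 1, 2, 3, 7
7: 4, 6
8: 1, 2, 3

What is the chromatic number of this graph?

3

The cycle 5-1-8-2-4-5 has odd length 5, so it cannot be 2-colored; at least 3 colors are needed.
A valid assignment using 3 colors: 1=b, 2=b, 3=b, 4=a, 5=c, 6=a, 7=b, 8=a. No two adjacent vertices share a color.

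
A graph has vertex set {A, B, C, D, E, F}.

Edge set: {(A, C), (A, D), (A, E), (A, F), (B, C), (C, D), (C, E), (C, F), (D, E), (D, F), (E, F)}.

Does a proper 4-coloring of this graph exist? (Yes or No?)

No

A, C, D, E, F form a clique, so at least 5 colors are needed.
So 4 colors are not enough.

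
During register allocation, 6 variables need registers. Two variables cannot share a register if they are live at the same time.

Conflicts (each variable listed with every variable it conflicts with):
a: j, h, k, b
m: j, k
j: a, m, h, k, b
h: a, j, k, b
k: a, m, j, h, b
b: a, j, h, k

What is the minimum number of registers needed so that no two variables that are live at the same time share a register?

5

a, j, h, k, b are mutually in conflict, so at least 5 registers are needed.
5 registers suffice: a=3, m=3, j=1, h=4, k=2, b=5. No two conflicting variables share a register.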